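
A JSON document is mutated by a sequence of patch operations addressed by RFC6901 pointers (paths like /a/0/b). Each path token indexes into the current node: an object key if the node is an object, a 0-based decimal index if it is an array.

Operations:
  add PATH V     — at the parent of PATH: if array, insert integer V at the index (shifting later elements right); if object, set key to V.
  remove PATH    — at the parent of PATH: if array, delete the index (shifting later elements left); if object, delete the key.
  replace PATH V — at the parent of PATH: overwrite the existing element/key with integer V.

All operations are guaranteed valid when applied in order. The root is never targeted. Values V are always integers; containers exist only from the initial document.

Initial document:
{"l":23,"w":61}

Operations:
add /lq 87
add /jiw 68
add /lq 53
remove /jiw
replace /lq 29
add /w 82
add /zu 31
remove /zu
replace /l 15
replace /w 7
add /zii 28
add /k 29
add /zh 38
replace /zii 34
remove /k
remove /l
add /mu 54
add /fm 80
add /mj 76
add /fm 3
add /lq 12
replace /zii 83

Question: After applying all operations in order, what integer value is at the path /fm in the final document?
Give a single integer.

Answer: 3

Derivation:
After op 1 (add /lq 87): {"l":23,"lq":87,"w":61}
After op 2 (add /jiw 68): {"jiw":68,"l":23,"lq":87,"w":61}
After op 3 (add /lq 53): {"jiw":68,"l":23,"lq":53,"w":61}
After op 4 (remove /jiw): {"l":23,"lq":53,"w":61}
After op 5 (replace /lq 29): {"l":23,"lq":29,"w":61}
After op 6 (add /w 82): {"l":23,"lq":29,"w":82}
After op 7 (add /zu 31): {"l":23,"lq":29,"w":82,"zu":31}
After op 8 (remove /zu): {"l":23,"lq":29,"w":82}
After op 9 (replace /l 15): {"l":15,"lq":29,"w":82}
After op 10 (replace /w 7): {"l":15,"lq":29,"w":7}
After op 11 (add /zii 28): {"l":15,"lq":29,"w":7,"zii":28}
After op 12 (add /k 29): {"k":29,"l":15,"lq":29,"w":7,"zii":28}
After op 13 (add /zh 38): {"k":29,"l":15,"lq":29,"w":7,"zh":38,"zii":28}
After op 14 (replace /zii 34): {"k":29,"l":15,"lq":29,"w":7,"zh":38,"zii":34}
After op 15 (remove /k): {"l":15,"lq":29,"w":7,"zh":38,"zii":34}
After op 16 (remove /l): {"lq":29,"w":7,"zh":38,"zii":34}
After op 17 (add /mu 54): {"lq":29,"mu":54,"w":7,"zh":38,"zii":34}
After op 18 (add /fm 80): {"fm":80,"lq":29,"mu":54,"w":7,"zh":38,"zii":34}
After op 19 (add /mj 76): {"fm":80,"lq":29,"mj":76,"mu":54,"w":7,"zh":38,"zii":34}
After op 20 (add /fm 3): {"fm":3,"lq":29,"mj":76,"mu":54,"w":7,"zh":38,"zii":34}
After op 21 (add /lq 12): {"fm":3,"lq":12,"mj":76,"mu":54,"w":7,"zh":38,"zii":34}
After op 22 (replace /zii 83): {"fm":3,"lq":12,"mj":76,"mu":54,"w":7,"zh":38,"zii":83}
Value at /fm: 3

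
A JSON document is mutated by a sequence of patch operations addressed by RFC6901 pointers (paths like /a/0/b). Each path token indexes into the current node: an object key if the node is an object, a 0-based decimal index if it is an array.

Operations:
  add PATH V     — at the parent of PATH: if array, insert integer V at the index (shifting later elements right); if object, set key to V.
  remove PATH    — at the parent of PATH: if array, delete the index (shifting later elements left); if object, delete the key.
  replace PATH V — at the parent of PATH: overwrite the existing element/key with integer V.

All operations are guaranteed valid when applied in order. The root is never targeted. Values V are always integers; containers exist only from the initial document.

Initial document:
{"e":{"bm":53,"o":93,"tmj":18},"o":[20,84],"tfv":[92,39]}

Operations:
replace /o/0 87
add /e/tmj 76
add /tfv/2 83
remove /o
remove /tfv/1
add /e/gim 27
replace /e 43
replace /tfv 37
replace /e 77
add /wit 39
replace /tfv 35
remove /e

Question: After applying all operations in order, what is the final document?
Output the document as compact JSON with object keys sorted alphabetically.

Answer: {"tfv":35,"wit":39}

Derivation:
After op 1 (replace /o/0 87): {"e":{"bm":53,"o":93,"tmj":18},"o":[87,84],"tfv":[92,39]}
After op 2 (add /e/tmj 76): {"e":{"bm":53,"o":93,"tmj":76},"o":[87,84],"tfv":[92,39]}
After op 3 (add /tfv/2 83): {"e":{"bm":53,"o":93,"tmj":76},"o":[87,84],"tfv":[92,39,83]}
After op 4 (remove /o): {"e":{"bm":53,"o":93,"tmj":76},"tfv":[92,39,83]}
After op 5 (remove /tfv/1): {"e":{"bm":53,"o":93,"tmj":76},"tfv":[92,83]}
After op 6 (add /e/gim 27): {"e":{"bm":53,"gim":27,"o":93,"tmj":76},"tfv":[92,83]}
After op 7 (replace /e 43): {"e":43,"tfv":[92,83]}
After op 8 (replace /tfv 37): {"e":43,"tfv":37}
After op 9 (replace /e 77): {"e":77,"tfv":37}
After op 10 (add /wit 39): {"e":77,"tfv":37,"wit":39}
After op 11 (replace /tfv 35): {"e":77,"tfv":35,"wit":39}
After op 12 (remove /e): {"tfv":35,"wit":39}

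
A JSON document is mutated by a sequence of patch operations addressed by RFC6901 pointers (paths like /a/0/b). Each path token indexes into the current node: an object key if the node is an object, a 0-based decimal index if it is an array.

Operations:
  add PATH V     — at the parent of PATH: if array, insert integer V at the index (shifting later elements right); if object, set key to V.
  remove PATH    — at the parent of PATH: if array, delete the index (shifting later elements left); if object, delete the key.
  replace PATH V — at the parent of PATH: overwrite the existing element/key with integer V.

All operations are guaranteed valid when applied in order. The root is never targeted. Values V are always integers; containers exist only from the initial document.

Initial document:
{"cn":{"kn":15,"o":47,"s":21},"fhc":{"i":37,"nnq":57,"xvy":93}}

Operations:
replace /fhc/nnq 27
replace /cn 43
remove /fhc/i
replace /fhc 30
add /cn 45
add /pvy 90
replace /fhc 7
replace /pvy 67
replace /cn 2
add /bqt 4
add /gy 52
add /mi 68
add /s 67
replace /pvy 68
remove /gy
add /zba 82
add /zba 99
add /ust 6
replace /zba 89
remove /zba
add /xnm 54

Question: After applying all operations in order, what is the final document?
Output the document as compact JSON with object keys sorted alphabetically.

Answer: {"bqt":4,"cn":2,"fhc":7,"mi":68,"pvy":68,"s":67,"ust":6,"xnm":54}

Derivation:
After op 1 (replace /fhc/nnq 27): {"cn":{"kn":15,"o":47,"s":21},"fhc":{"i":37,"nnq":27,"xvy":93}}
After op 2 (replace /cn 43): {"cn":43,"fhc":{"i":37,"nnq":27,"xvy":93}}
After op 3 (remove /fhc/i): {"cn":43,"fhc":{"nnq":27,"xvy":93}}
After op 4 (replace /fhc 30): {"cn":43,"fhc":30}
After op 5 (add /cn 45): {"cn":45,"fhc":30}
After op 6 (add /pvy 90): {"cn":45,"fhc":30,"pvy":90}
After op 7 (replace /fhc 7): {"cn":45,"fhc":7,"pvy":90}
After op 8 (replace /pvy 67): {"cn":45,"fhc":7,"pvy":67}
After op 9 (replace /cn 2): {"cn":2,"fhc":7,"pvy":67}
After op 10 (add /bqt 4): {"bqt":4,"cn":2,"fhc":7,"pvy":67}
After op 11 (add /gy 52): {"bqt":4,"cn":2,"fhc":7,"gy":52,"pvy":67}
After op 12 (add /mi 68): {"bqt":4,"cn":2,"fhc":7,"gy":52,"mi":68,"pvy":67}
After op 13 (add /s 67): {"bqt":4,"cn":2,"fhc":7,"gy":52,"mi":68,"pvy":67,"s":67}
After op 14 (replace /pvy 68): {"bqt":4,"cn":2,"fhc":7,"gy":52,"mi":68,"pvy":68,"s":67}
After op 15 (remove /gy): {"bqt":4,"cn":2,"fhc":7,"mi":68,"pvy":68,"s":67}
After op 16 (add /zba 82): {"bqt":4,"cn":2,"fhc":7,"mi":68,"pvy":68,"s":67,"zba":82}
After op 17 (add /zba 99): {"bqt":4,"cn":2,"fhc":7,"mi":68,"pvy":68,"s":67,"zba":99}
After op 18 (add /ust 6): {"bqt":4,"cn":2,"fhc":7,"mi":68,"pvy":68,"s":67,"ust":6,"zba":99}
After op 19 (replace /zba 89): {"bqt":4,"cn":2,"fhc":7,"mi":68,"pvy":68,"s":67,"ust":6,"zba":89}
After op 20 (remove /zba): {"bqt":4,"cn":2,"fhc":7,"mi":68,"pvy":68,"s":67,"ust":6}
After op 21 (add /xnm 54): {"bqt":4,"cn":2,"fhc":7,"mi":68,"pvy":68,"s":67,"ust":6,"xnm":54}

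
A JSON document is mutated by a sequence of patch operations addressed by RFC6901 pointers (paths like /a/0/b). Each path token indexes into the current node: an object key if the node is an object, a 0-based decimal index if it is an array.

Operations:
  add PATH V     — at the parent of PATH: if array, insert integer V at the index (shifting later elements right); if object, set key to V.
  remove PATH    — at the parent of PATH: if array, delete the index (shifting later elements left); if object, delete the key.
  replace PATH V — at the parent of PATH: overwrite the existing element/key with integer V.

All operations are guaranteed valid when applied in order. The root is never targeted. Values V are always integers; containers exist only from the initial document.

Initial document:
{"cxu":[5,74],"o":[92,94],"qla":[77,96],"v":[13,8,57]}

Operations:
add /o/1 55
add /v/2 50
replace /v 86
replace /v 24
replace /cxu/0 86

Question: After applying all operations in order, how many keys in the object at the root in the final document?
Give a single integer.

After op 1 (add /o/1 55): {"cxu":[5,74],"o":[92,55,94],"qla":[77,96],"v":[13,8,57]}
After op 2 (add /v/2 50): {"cxu":[5,74],"o":[92,55,94],"qla":[77,96],"v":[13,8,50,57]}
After op 3 (replace /v 86): {"cxu":[5,74],"o":[92,55,94],"qla":[77,96],"v":86}
After op 4 (replace /v 24): {"cxu":[5,74],"o":[92,55,94],"qla":[77,96],"v":24}
After op 5 (replace /cxu/0 86): {"cxu":[86,74],"o":[92,55,94],"qla":[77,96],"v":24}
Size at the root: 4

Answer: 4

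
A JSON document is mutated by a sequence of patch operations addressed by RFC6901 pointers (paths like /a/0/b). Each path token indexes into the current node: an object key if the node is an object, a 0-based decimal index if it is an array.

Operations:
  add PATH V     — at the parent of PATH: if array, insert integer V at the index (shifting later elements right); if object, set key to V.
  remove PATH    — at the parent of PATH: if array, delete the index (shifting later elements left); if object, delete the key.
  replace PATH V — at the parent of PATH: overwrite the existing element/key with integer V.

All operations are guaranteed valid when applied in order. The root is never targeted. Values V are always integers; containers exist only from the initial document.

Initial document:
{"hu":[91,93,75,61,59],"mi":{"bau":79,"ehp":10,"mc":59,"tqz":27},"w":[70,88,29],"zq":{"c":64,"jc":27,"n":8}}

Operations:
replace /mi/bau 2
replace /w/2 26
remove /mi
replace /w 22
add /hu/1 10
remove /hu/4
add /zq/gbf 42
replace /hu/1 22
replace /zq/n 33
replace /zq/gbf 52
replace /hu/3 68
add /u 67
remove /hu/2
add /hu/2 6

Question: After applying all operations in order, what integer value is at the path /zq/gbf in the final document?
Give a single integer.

After op 1 (replace /mi/bau 2): {"hu":[91,93,75,61,59],"mi":{"bau":2,"ehp":10,"mc":59,"tqz":27},"w":[70,88,29],"zq":{"c":64,"jc":27,"n":8}}
After op 2 (replace /w/2 26): {"hu":[91,93,75,61,59],"mi":{"bau":2,"ehp":10,"mc":59,"tqz":27},"w":[70,88,26],"zq":{"c":64,"jc":27,"n":8}}
After op 3 (remove /mi): {"hu":[91,93,75,61,59],"w":[70,88,26],"zq":{"c":64,"jc":27,"n":8}}
After op 4 (replace /w 22): {"hu":[91,93,75,61,59],"w":22,"zq":{"c":64,"jc":27,"n":8}}
After op 5 (add /hu/1 10): {"hu":[91,10,93,75,61,59],"w":22,"zq":{"c":64,"jc":27,"n":8}}
After op 6 (remove /hu/4): {"hu":[91,10,93,75,59],"w":22,"zq":{"c":64,"jc":27,"n":8}}
After op 7 (add /zq/gbf 42): {"hu":[91,10,93,75,59],"w":22,"zq":{"c":64,"gbf":42,"jc":27,"n":8}}
After op 8 (replace /hu/1 22): {"hu":[91,22,93,75,59],"w":22,"zq":{"c":64,"gbf":42,"jc":27,"n":8}}
After op 9 (replace /zq/n 33): {"hu":[91,22,93,75,59],"w":22,"zq":{"c":64,"gbf":42,"jc":27,"n":33}}
After op 10 (replace /zq/gbf 52): {"hu":[91,22,93,75,59],"w":22,"zq":{"c":64,"gbf":52,"jc":27,"n":33}}
After op 11 (replace /hu/3 68): {"hu":[91,22,93,68,59],"w":22,"zq":{"c":64,"gbf":52,"jc":27,"n":33}}
After op 12 (add /u 67): {"hu":[91,22,93,68,59],"u":67,"w":22,"zq":{"c":64,"gbf":52,"jc":27,"n":33}}
After op 13 (remove /hu/2): {"hu":[91,22,68,59],"u":67,"w":22,"zq":{"c":64,"gbf":52,"jc":27,"n":33}}
After op 14 (add /hu/2 6): {"hu":[91,22,6,68,59],"u":67,"w":22,"zq":{"c":64,"gbf":52,"jc":27,"n":33}}
Value at /zq/gbf: 52

Answer: 52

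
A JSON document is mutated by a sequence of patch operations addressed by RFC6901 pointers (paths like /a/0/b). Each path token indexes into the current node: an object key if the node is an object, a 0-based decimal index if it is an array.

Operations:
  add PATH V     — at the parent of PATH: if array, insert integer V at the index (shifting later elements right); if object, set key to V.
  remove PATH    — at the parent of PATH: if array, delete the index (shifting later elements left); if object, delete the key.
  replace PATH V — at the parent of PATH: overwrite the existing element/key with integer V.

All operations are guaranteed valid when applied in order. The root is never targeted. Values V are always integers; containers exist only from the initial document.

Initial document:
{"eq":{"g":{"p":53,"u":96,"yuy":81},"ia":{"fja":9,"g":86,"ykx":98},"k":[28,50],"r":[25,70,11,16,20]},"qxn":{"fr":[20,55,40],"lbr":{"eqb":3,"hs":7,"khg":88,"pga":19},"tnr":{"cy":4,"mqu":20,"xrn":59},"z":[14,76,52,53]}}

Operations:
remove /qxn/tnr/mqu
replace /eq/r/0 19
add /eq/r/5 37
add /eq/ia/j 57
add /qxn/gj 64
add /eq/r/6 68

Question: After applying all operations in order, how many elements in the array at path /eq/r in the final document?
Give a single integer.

Answer: 7

Derivation:
After op 1 (remove /qxn/tnr/mqu): {"eq":{"g":{"p":53,"u":96,"yuy":81},"ia":{"fja":9,"g":86,"ykx":98},"k":[28,50],"r":[25,70,11,16,20]},"qxn":{"fr":[20,55,40],"lbr":{"eqb":3,"hs":7,"khg":88,"pga":19},"tnr":{"cy":4,"xrn":59},"z":[14,76,52,53]}}
After op 2 (replace /eq/r/0 19): {"eq":{"g":{"p":53,"u":96,"yuy":81},"ia":{"fja":9,"g":86,"ykx":98},"k":[28,50],"r":[19,70,11,16,20]},"qxn":{"fr":[20,55,40],"lbr":{"eqb":3,"hs":7,"khg":88,"pga":19},"tnr":{"cy":4,"xrn":59},"z":[14,76,52,53]}}
After op 3 (add /eq/r/5 37): {"eq":{"g":{"p":53,"u":96,"yuy":81},"ia":{"fja":9,"g":86,"ykx":98},"k":[28,50],"r":[19,70,11,16,20,37]},"qxn":{"fr":[20,55,40],"lbr":{"eqb":3,"hs":7,"khg":88,"pga":19},"tnr":{"cy":4,"xrn":59},"z":[14,76,52,53]}}
After op 4 (add /eq/ia/j 57): {"eq":{"g":{"p":53,"u":96,"yuy":81},"ia":{"fja":9,"g":86,"j":57,"ykx":98},"k":[28,50],"r":[19,70,11,16,20,37]},"qxn":{"fr":[20,55,40],"lbr":{"eqb":3,"hs":7,"khg":88,"pga":19},"tnr":{"cy":4,"xrn":59},"z":[14,76,52,53]}}
After op 5 (add /qxn/gj 64): {"eq":{"g":{"p":53,"u":96,"yuy":81},"ia":{"fja":9,"g":86,"j":57,"ykx":98},"k":[28,50],"r":[19,70,11,16,20,37]},"qxn":{"fr":[20,55,40],"gj":64,"lbr":{"eqb":3,"hs":7,"khg":88,"pga":19},"tnr":{"cy":4,"xrn":59},"z":[14,76,52,53]}}
After op 6 (add /eq/r/6 68): {"eq":{"g":{"p":53,"u":96,"yuy":81},"ia":{"fja":9,"g":86,"j":57,"ykx":98},"k":[28,50],"r":[19,70,11,16,20,37,68]},"qxn":{"fr":[20,55,40],"gj":64,"lbr":{"eqb":3,"hs":7,"khg":88,"pga":19},"tnr":{"cy":4,"xrn":59},"z":[14,76,52,53]}}
Size at path /eq/r: 7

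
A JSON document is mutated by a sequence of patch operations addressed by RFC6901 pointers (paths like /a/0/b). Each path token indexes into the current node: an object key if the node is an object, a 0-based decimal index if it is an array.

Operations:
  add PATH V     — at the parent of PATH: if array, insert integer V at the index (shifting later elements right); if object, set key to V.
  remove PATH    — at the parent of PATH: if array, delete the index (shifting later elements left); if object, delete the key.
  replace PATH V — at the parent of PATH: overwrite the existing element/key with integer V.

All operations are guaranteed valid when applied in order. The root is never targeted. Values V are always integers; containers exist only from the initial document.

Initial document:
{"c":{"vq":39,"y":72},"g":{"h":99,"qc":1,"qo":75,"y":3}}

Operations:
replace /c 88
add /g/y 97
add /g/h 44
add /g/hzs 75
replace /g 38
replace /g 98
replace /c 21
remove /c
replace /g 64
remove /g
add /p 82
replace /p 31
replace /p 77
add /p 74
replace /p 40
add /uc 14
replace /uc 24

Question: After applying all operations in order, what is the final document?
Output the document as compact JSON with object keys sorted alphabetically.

Answer: {"p":40,"uc":24}

Derivation:
After op 1 (replace /c 88): {"c":88,"g":{"h":99,"qc":1,"qo":75,"y":3}}
After op 2 (add /g/y 97): {"c":88,"g":{"h":99,"qc":1,"qo":75,"y":97}}
After op 3 (add /g/h 44): {"c":88,"g":{"h":44,"qc":1,"qo":75,"y":97}}
After op 4 (add /g/hzs 75): {"c":88,"g":{"h":44,"hzs":75,"qc":1,"qo":75,"y":97}}
After op 5 (replace /g 38): {"c":88,"g":38}
After op 6 (replace /g 98): {"c":88,"g":98}
After op 7 (replace /c 21): {"c":21,"g":98}
After op 8 (remove /c): {"g":98}
After op 9 (replace /g 64): {"g":64}
After op 10 (remove /g): {}
After op 11 (add /p 82): {"p":82}
After op 12 (replace /p 31): {"p":31}
After op 13 (replace /p 77): {"p":77}
After op 14 (add /p 74): {"p":74}
After op 15 (replace /p 40): {"p":40}
After op 16 (add /uc 14): {"p":40,"uc":14}
After op 17 (replace /uc 24): {"p":40,"uc":24}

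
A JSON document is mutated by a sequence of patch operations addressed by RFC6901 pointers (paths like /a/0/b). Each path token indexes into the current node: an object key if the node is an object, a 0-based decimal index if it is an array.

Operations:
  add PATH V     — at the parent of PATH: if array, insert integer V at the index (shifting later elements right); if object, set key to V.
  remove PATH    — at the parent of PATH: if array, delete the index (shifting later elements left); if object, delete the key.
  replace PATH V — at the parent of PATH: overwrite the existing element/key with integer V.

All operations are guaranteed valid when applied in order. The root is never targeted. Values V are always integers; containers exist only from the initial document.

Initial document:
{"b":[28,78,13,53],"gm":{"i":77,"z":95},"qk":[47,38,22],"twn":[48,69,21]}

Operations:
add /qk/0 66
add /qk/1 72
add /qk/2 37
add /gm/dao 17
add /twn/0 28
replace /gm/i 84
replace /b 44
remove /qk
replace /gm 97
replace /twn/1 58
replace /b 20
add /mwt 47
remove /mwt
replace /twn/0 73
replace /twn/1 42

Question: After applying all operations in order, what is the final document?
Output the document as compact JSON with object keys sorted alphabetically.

After op 1 (add /qk/0 66): {"b":[28,78,13,53],"gm":{"i":77,"z":95},"qk":[66,47,38,22],"twn":[48,69,21]}
After op 2 (add /qk/1 72): {"b":[28,78,13,53],"gm":{"i":77,"z":95},"qk":[66,72,47,38,22],"twn":[48,69,21]}
After op 3 (add /qk/2 37): {"b":[28,78,13,53],"gm":{"i":77,"z":95},"qk":[66,72,37,47,38,22],"twn":[48,69,21]}
After op 4 (add /gm/dao 17): {"b":[28,78,13,53],"gm":{"dao":17,"i":77,"z":95},"qk":[66,72,37,47,38,22],"twn":[48,69,21]}
After op 5 (add /twn/0 28): {"b":[28,78,13,53],"gm":{"dao":17,"i":77,"z":95},"qk":[66,72,37,47,38,22],"twn":[28,48,69,21]}
After op 6 (replace /gm/i 84): {"b":[28,78,13,53],"gm":{"dao":17,"i":84,"z":95},"qk":[66,72,37,47,38,22],"twn":[28,48,69,21]}
After op 7 (replace /b 44): {"b":44,"gm":{"dao":17,"i":84,"z":95},"qk":[66,72,37,47,38,22],"twn":[28,48,69,21]}
After op 8 (remove /qk): {"b":44,"gm":{"dao":17,"i":84,"z":95},"twn":[28,48,69,21]}
After op 9 (replace /gm 97): {"b":44,"gm":97,"twn":[28,48,69,21]}
After op 10 (replace /twn/1 58): {"b":44,"gm":97,"twn":[28,58,69,21]}
After op 11 (replace /b 20): {"b":20,"gm":97,"twn":[28,58,69,21]}
After op 12 (add /mwt 47): {"b":20,"gm":97,"mwt":47,"twn":[28,58,69,21]}
After op 13 (remove /mwt): {"b":20,"gm":97,"twn":[28,58,69,21]}
After op 14 (replace /twn/0 73): {"b":20,"gm":97,"twn":[73,58,69,21]}
After op 15 (replace /twn/1 42): {"b":20,"gm":97,"twn":[73,42,69,21]}

Answer: {"b":20,"gm":97,"twn":[73,42,69,21]}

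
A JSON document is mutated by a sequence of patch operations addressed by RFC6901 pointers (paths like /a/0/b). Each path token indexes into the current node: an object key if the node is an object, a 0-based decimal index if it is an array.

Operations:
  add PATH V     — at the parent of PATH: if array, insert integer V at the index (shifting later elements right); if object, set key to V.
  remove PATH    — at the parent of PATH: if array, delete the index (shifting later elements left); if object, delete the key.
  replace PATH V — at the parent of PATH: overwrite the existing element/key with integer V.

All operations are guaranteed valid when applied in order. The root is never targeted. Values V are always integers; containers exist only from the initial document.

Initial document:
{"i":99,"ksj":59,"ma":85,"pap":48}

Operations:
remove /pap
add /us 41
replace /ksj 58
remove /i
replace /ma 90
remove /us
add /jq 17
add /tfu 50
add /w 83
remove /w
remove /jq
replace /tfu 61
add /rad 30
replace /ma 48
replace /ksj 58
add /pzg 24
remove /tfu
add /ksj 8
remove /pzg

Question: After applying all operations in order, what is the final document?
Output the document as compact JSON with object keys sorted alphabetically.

After op 1 (remove /pap): {"i":99,"ksj":59,"ma":85}
After op 2 (add /us 41): {"i":99,"ksj":59,"ma":85,"us":41}
After op 3 (replace /ksj 58): {"i":99,"ksj":58,"ma":85,"us":41}
After op 4 (remove /i): {"ksj":58,"ma":85,"us":41}
After op 5 (replace /ma 90): {"ksj":58,"ma":90,"us":41}
After op 6 (remove /us): {"ksj":58,"ma":90}
After op 7 (add /jq 17): {"jq":17,"ksj":58,"ma":90}
After op 8 (add /tfu 50): {"jq":17,"ksj":58,"ma":90,"tfu":50}
After op 9 (add /w 83): {"jq":17,"ksj":58,"ma":90,"tfu":50,"w":83}
After op 10 (remove /w): {"jq":17,"ksj":58,"ma":90,"tfu":50}
After op 11 (remove /jq): {"ksj":58,"ma":90,"tfu":50}
After op 12 (replace /tfu 61): {"ksj":58,"ma":90,"tfu":61}
After op 13 (add /rad 30): {"ksj":58,"ma":90,"rad":30,"tfu":61}
After op 14 (replace /ma 48): {"ksj":58,"ma":48,"rad":30,"tfu":61}
After op 15 (replace /ksj 58): {"ksj":58,"ma":48,"rad":30,"tfu":61}
After op 16 (add /pzg 24): {"ksj":58,"ma":48,"pzg":24,"rad":30,"tfu":61}
After op 17 (remove /tfu): {"ksj":58,"ma":48,"pzg":24,"rad":30}
After op 18 (add /ksj 8): {"ksj":8,"ma":48,"pzg":24,"rad":30}
After op 19 (remove /pzg): {"ksj":8,"ma":48,"rad":30}

Answer: {"ksj":8,"ma":48,"rad":30}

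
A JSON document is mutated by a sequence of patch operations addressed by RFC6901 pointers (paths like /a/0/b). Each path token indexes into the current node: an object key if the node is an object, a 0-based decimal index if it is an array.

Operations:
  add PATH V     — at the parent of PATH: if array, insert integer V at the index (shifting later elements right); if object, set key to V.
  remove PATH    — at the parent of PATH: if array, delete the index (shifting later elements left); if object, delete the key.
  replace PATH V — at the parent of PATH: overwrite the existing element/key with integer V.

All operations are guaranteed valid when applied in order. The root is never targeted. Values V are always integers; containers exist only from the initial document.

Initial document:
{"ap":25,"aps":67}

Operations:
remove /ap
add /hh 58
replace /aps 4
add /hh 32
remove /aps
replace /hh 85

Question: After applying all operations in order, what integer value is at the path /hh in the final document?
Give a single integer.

Answer: 85

Derivation:
After op 1 (remove /ap): {"aps":67}
After op 2 (add /hh 58): {"aps":67,"hh":58}
After op 3 (replace /aps 4): {"aps":4,"hh":58}
After op 4 (add /hh 32): {"aps":4,"hh":32}
After op 5 (remove /aps): {"hh":32}
After op 6 (replace /hh 85): {"hh":85}
Value at /hh: 85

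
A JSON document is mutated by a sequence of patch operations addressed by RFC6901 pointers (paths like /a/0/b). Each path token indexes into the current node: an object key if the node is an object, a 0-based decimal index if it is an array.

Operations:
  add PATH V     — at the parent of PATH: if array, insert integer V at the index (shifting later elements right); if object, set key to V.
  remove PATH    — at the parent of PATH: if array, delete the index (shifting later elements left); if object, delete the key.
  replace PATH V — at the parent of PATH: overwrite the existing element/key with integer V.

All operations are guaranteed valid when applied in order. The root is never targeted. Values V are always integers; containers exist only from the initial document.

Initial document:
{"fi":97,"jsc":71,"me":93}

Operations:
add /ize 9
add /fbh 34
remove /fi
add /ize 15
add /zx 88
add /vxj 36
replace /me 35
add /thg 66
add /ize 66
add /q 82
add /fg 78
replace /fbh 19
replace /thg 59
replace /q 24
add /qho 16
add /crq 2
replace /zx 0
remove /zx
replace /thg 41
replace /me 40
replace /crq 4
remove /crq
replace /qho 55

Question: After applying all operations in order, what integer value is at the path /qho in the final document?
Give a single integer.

After op 1 (add /ize 9): {"fi":97,"ize":9,"jsc":71,"me":93}
After op 2 (add /fbh 34): {"fbh":34,"fi":97,"ize":9,"jsc":71,"me":93}
After op 3 (remove /fi): {"fbh":34,"ize":9,"jsc":71,"me":93}
After op 4 (add /ize 15): {"fbh":34,"ize":15,"jsc":71,"me":93}
After op 5 (add /zx 88): {"fbh":34,"ize":15,"jsc":71,"me":93,"zx":88}
After op 6 (add /vxj 36): {"fbh":34,"ize":15,"jsc":71,"me":93,"vxj":36,"zx":88}
After op 7 (replace /me 35): {"fbh":34,"ize":15,"jsc":71,"me":35,"vxj":36,"zx":88}
After op 8 (add /thg 66): {"fbh":34,"ize":15,"jsc":71,"me":35,"thg":66,"vxj":36,"zx":88}
After op 9 (add /ize 66): {"fbh":34,"ize":66,"jsc":71,"me":35,"thg":66,"vxj":36,"zx":88}
After op 10 (add /q 82): {"fbh":34,"ize":66,"jsc":71,"me":35,"q":82,"thg":66,"vxj":36,"zx":88}
After op 11 (add /fg 78): {"fbh":34,"fg":78,"ize":66,"jsc":71,"me":35,"q":82,"thg":66,"vxj":36,"zx":88}
After op 12 (replace /fbh 19): {"fbh":19,"fg":78,"ize":66,"jsc":71,"me":35,"q":82,"thg":66,"vxj":36,"zx":88}
After op 13 (replace /thg 59): {"fbh":19,"fg":78,"ize":66,"jsc":71,"me":35,"q":82,"thg":59,"vxj":36,"zx":88}
After op 14 (replace /q 24): {"fbh":19,"fg":78,"ize":66,"jsc":71,"me":35,"q":24,"thg":59,"vxj":36,"zx":88}
After op 15 (add /qho 16): {"fbh":19,"fg":78,"ize":66,"jsc":71,"me":35,"q":24,"qho":16,"thg":59,"vxj":36,"zx":88}
After op 16 (add /crq 2): {"crq":2,"fbh":19,"fg":78,"ize":66,"jsc":71,"me":35,"q":24,"qho":16,"thg":59,"vxj":36,"zx":88}
After op 17 (replace /zx 0): {"crq":2,"fbh":19,"fg":78,"ize":66,"jsc":71,"me":35,"q":24,"qho":16,"thg":59,"vxj":36,"zx":0}
After op 18 (remove /zx): {"crq":2,"fbh":19,"fg":78,"ize":66,"jsc":71,"me":35,"q":24,"qho":16,"thg":59,"vxj":36}
After op 19 (replace /thg 41): {"crq":2,"fbh":19,"fg":78,"ize":66,"jsc":71,"me":35,"q":24,"qho":16,"thg":41,"vxj":36}
After op 20 (replace /me 40): {"crq":2,"fbh":19,"fg":78,"ize":66,"jsc":71,"me":40,"q":24,"qho":16,"thg":41,"vxj":36}
After op 21 (replace /crq 4): {"crq":4,"fbh":19,"fg":78,"ize":66,"jsc":71,"me":40,"q":24,"qho":16,"thg":41,"vxj":36}
After op 22 (remove /crq): {"fbh":19,"fg":78,"ize":66,"jsc":71,"me":40,"q":24,"qho":16,"thg":41,"vxj":36}
After op 23 (replace /qho 55): {"fbh":19,"fg":78,"ize":66,"jsc":71,"me":40,"q":24,"qho":55,"thg":41,"vxj":36}
Value at /qho: 55

Answer: 55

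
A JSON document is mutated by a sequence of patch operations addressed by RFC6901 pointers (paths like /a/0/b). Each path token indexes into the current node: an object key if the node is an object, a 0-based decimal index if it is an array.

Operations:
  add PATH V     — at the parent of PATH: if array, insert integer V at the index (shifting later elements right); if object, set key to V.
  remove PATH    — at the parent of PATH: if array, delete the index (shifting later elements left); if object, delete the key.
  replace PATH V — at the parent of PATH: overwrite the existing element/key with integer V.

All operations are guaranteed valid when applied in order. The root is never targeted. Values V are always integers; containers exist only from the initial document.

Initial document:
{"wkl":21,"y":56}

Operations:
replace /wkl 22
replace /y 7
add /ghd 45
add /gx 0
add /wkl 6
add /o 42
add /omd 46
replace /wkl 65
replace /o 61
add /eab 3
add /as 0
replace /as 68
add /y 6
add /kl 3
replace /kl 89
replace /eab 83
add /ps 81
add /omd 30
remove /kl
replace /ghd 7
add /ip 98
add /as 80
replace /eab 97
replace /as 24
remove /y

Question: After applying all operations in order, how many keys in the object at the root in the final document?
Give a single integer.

Answer: 9

Derivation:
After op 1 (replace /wkl 22): {"wkl":22,"y":56}
After op 2 (replace /y 7): {"wkl":22,"y":7}
After op 3 (add /ghd 45): {"ghd":45,"wkl":22,"y":7}
After op 4 (add /gx 0): {"ghd":45,"gx":0,"wkl":22,"y":7}
After op 5 (add /wkl 6): {"ghd":45,"gx":0,"wkl":6,"y":7}
After op 6 (add /o 42): {"ghd":45,"gx":0,"o":42,"wkl":6,"y":7}
After op 7 (add /omd 46): {"ghd":45,"gx":0,"o":42,"omd":46,"wkl":6,"y":7}
After op 8 (replace /wkl 65): {"ghd":45,"gx":0,"o":42,"omd":46,"wkl":65,"y":7}
After op 9 (replace /o 61): {"ghd":45,"gx":0,"o":61,"omd":46,"wkl":65,"y":7}
After op 10 (add /eab 3): {"eab":3,"ghd":45,"gx":0,"o":61,"omd":46,"wkl":65,"y":7}
After op 11 (add /as 0): {"as":0,"eab":3,"ghd":45,"gx":0,"o":61,"omd":46,"wkl":65,"y":7}
After op 12 (replace /as 68): {"as":68,"eab":3,"ghd":45,"gx":0,"o":61,"omd":46,"wkl":65,"y":7}
After op 13 (add /y 6): {"as":68,"eab":3,"ghd":45,"gx":0,"o":61,"omd":46,"wkl":65,"y":6}
After op 14 (add /kl 3): {"as":68,"eab":3,"ghd":45,"gx":0,"kl":3,"o":61,"omd":46,"wkl":65,"y":6}
After op 15 (replace /kl 89): {"as":68,"eab":3,"ghd":45,"gx":0,"kl":89,"o":61,"omd":46,"wkl":65,"y":6}
After op 16 (replace /eab 83): {"as":68,"eab":83,"ghd":45,"gx":0,"kl":89,"o":61,"omd":46,"wkl":65,"y":6}
After op 17 (add /ps 81): {"as":68,"eab":83,"ghd":45,"gx":0,"kl":89,"o":61,"omd":46,"ps":81,"wkl":65,"y":6}
After op 18 (add /omd 30): {"as":68,"eab":83,"ghd":45,"gx":0,"kl":89,"o":61,"omd":30,"ps":81,"wkl":65,"y":6}
After op 19 (remove /kl): {"as":68,"eab":83,"ghd":45,"gx":0,"o":61,"omd":30,"ps":81,"wkl":65,"y":6}
After op 20 (replace /ghd 7): {"as":68,"eab":83,"ghd":7,"gx":0,"o":61,"omd":30,"ps":81,"wkl":65,"y":6}
After op 21 (add /ip 98): {"as":68,"eab":83,"ghd":7,"gx":0,"ip":98,"o":61,"omd":30,"ps":81,"wkl":65,"y":6}
After op 22 (add /as 80): {"as":80,"eab":83,"ghd":7,"gx":0,"ip":98,"o":61,"omd":30,"ps":81,"wkl":65,"y":6}
After op 23 (replace /eab 97): {"as":80,"eab":97,"ghd":7,"gx":0,"ip":98,"o":61,"omd":30,"ps":81,"wkl":65,"y":6}
After op 24 (replace /as 24): {"as":24,"eab":97,"ghd":7,"gx":0,"ip":98,"o":61,"omd":30,"ps":81,"wkl":65,"y":6}
After op 25 (remove /y): {"as":24,"eab":97,"ghd":7,"gx":0,"ip":98,"o":61,"omd":30,"ps":81,"wkl":65}
Size at the root: 9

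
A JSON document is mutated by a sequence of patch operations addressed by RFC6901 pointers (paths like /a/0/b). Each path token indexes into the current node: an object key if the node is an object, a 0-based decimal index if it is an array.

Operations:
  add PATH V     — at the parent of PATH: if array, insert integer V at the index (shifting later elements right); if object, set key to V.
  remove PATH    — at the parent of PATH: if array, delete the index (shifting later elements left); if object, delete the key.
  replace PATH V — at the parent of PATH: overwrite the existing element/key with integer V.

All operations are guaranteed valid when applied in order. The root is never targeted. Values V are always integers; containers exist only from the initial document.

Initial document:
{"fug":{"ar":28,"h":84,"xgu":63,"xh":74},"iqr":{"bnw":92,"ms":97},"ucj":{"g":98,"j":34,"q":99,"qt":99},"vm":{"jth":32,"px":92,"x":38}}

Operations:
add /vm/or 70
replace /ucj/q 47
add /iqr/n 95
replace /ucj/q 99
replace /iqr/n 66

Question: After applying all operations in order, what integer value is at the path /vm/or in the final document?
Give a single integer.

After op 1 (add /vm/or 70): {"fug":{"ar":28,"h":84,"xgu":63,"xh":74},"iqr":{"bnw":92,"ms":97},"ucj":{"g":98,"j":34,"q":99,"qt":99},"vm":{"jth":32,"or":70,"px":92,"x":38}}
After op 2 (replace /ucj/q 47): {"fug":{"ar":28,"h":84,"xgu":63,"xh":74},"iqr":{"bnw":92,"ms":97},"ucj":{"g":98,"j":34,"q":47,"qt":99},"vm":{"jth":32,"or":70,"px":92,"x":38}}
After op 3 (add /iqr/n 95): {"fug":{"ar":28,"h":84,"xgu":63,"xh":74},"iqr":{"bnw":92,"ms":97,"n":95},"ucj":{"g":98,"j":34,"q":47,"qt":99},"vm":{"jth":32,"or":70,"px":92,"x":38}}
After op 4 (replace /ucj/q 99): {"fug":{"ar":28,"h":84,"xgu":63,"xh":74},"iqr":{"bnw":92,"ms":97,"n":95},"ucj":{"g":98,"j":34,"q":99,"qt":99},"vm":{"jth":32,"or":70,"px":92,"x":38}}
After op 5 (replace /iqr/n 66): {"fug":{"ar":28,"h":84,"xgu":63,"xh":74},"iqr":{"bnw":92,"ms":97,"n":66},"ucj":{"g":98,"j":34,"q":99,"qt":99},"vm":{"jth":32,"or":70,"px":92,"x":38}}
Value at /vm/or: 70

Answer: 70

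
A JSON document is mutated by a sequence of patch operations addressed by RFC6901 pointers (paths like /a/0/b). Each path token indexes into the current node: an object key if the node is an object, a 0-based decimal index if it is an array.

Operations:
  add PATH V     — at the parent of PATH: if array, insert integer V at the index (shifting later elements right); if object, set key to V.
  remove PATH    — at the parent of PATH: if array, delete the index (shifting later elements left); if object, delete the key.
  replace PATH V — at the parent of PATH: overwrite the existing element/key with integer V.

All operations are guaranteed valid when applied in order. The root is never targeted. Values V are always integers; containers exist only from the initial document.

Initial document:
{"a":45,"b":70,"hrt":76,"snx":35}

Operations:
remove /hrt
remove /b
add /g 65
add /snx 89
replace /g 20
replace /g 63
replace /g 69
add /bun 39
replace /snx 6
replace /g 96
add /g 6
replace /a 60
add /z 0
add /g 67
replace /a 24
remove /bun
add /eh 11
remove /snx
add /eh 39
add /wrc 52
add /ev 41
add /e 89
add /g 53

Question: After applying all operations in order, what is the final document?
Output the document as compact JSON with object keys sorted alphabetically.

After op 1 (remove /hrt): {"a":45,"b":70,"snx":35}
After op 2 (remove /b): {"a":45,"snx":35}
After op 3 (add /g 65): {"a":45,"g":65,"snx":35}
After op 4 (add /snx 89): {"a":45,"g":65,"snx":89}
After op 5 (replace /g 20): {"a":45,"g":20,"snx":89}
After op 6 (replace /g 63): {"a":45,"g":63,"snx":89}
After op 7 (replace /g 69): {"a":45,"g":69,"snx":89}
After op 8 (add /bun 39): {"a":45,"bun":39,"g":69,"snx":89}
After op 9 (replace /snx 6): {"a":45,"bun":39,"g":69,"snx":6}
After op 10 (replace /g 96): {"a":45,"bun":39,"g":96,"snx":6}
After op 11 (add /g 6): {"a":45,"bun":39,"g":6,"snx":6}
After op 12 (replace /a 60): {"a":60,"bun":39,"g":6,"snx":6}
After op 13 (add /z 0): {"a":60,"bun":39,"g":6,"snx":6,"z":0}
After op 14 (add /g 67): {"a":60,"bun":39,"g":67,"snx":6,"z":0}
After op 15 (replace /a 24): {"a":24,"bun":39,"g":67,"snx":6,"z":0}
After op 16 (remove /bun): {"a":24,"g":67,"snx":6,"z":0}
After op 17 (add /eh 11): {"a":24,"eh":11,"g":67,"snx":6,"z":0}
After op 18 (remove /snx): {"a":24,"eh":11,"g":67,"z":0}
After op 19 (add /eh 39): {"a":24,"eh":39,"g":67,"z":0}
After op 20 (add /wrc 52): {"a":24,"eh":39,"g":67,"wrc":52,"z":0}
After op 21 (add /ev 41): {"a":24,"eh":39,"ev":41,"g":67,"wrc":52,"z":0}
After op 22 (add /e 89): {"a":24,"e":89,"eh":39,"ev":41,"g":67,"wrc":52,"z":0}
After op 23 (add /g 53): {"a":24,"e":89,"eh":39,"ev":41,"g":53,"wrc":52,"z":0}

Answer: {"a":24,"e":89,"eh":39,"ev":41,"g":53,"wrc":52,"z":0}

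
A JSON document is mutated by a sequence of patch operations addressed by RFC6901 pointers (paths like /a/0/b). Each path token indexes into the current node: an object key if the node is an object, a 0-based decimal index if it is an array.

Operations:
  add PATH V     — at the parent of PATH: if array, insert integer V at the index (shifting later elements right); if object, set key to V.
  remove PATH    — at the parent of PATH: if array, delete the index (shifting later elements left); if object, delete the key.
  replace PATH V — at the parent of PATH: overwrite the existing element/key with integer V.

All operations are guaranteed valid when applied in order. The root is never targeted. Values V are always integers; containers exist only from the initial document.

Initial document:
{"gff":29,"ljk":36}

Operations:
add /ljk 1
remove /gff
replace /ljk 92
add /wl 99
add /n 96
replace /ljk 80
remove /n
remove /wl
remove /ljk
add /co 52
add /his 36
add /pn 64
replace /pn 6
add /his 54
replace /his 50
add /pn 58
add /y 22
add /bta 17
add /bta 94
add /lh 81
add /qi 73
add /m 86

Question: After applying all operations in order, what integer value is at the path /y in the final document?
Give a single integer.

After op 1 (add /ljk 1): {"gff":29,"ljk":1}
After op 2 (remove /gff): {"ljk":1}
After op 3 (replace /ljk 92): {"ljk":92}
After op 4 (add /wl 99): {"ljk":92,"wl":99}
After op 5 (add /n 96): {"ljk":92,"n":96,"wl":99}
After op 6 (replace /ljk 80): {"ljk":80,"n":96,"wl":99}
After op 7 (remove /n): {"ljk":80,"wl":99}
After op 8 (remove /wl): {"ljk":80}
After op 9 (remove /ljk): {}
After op 10 (add /co 52): {"co":52}
After op 11 (add /his 36): {"co":52,"his":36}
After op 12 (add /pn 64): {"co":52,"his":36,"pn":64}
After op 13 (replace /pn 6): {"co":52,"his":36,"pn":6}
After op 14 (add /his 54): {"co":52,"his":54,"pn":6}
After op 15 (replace /his 50): {"co":52,"his":50,"pn":6}
After op 16 (add /pn 58): {"co":52,"his":50,"pn":58}
After op 17 (add /y 22): {"co":52,"his":50,"pn":58,"y":22}
After op 18 (add /bta 17): {"bta":17,"co":52,"his":50,"pn":58,"y":22}
After op 19 (add /bta 94): {"bta":94,"co":52,"his":50,"pn":58,"y":22}
After op 20 (add /lh 81): {"bta":94,"co":52,"his":50,"lh":81,"pn":58,"y":22}
After op 21 (add /qi 73): {"bta":94,"co":52,"his":50,"lh":81,"pn":58,"qi":73,"y":22}
After op 22 (add /m 86): {"bta":94,"co":52,"his":50,"lh":81,"m":86,"pn":58,"qi":73,"y":22}
Value at /y: 22

Answer: 22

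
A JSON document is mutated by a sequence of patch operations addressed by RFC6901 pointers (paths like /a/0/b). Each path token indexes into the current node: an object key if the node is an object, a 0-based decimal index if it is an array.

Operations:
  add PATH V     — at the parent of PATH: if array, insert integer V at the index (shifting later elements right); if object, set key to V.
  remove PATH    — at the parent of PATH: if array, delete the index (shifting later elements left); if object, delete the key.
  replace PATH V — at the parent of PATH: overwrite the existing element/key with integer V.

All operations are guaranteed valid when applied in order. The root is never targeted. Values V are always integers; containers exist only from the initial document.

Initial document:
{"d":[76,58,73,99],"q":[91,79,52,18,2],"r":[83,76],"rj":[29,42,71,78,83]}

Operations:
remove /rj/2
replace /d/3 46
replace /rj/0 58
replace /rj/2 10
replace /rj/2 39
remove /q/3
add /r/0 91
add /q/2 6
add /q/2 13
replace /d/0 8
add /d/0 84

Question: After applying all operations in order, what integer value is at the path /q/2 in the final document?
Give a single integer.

Answer: 13

Derivation:
After op 1 (remove /rj/2): {"d":[76,58,73,99],"q":[91,79,52,18,2],"r":[83,76],"rj":[29,42,78,83]}
After op 2 (replace /d/3 46): {"d":[76,58,73,46],"q":[91,79,52,18,2],"r":[83,76],"rj":[29,42,78,83]}
After op 3 (replace /rj/0 58): {"d":[76,58,73,46],"q":[91,79,52,18,2],"r":[83,76],"rj":[58,42,78,83]}
After op 4 (replace /rj/2 10): {"d":[76,58,73,46],"q":[91,79,52,18,2],"r":[83,76],"rj":[58,42,10,83]}
After op 5 (replace /rj/2 39): {"d":[76,58,73,46],"q":[91,79,52,18,2],"r":[83,76],"rj":[58,42,39,83]}
After op 6 (remove /q/3): {"d":[76,58,73,46],"q":[91,79,52,2],"r":[83,76],"rj":[58,42,39,83]}
After op 7 (add /r/0 91): {"d":[76,58,73,46],"q":[91,79,52,2],"r":[91,83,76],"rj":[58,42,39,83]}
After op 8 (add /q/2 6): {"d":[76,58,73,46],"q":[91,79,6,52,2],"r":[91,83,76],"rj":[58,42,39,83]}
After op 9 (add /q/2 13): {"d":[76,58,73,46],"q":[91,79,13,6,52,2],"r":[91,83,76],"rj":[58,42,39,83]}
After op 10 (replace /d/0 8): {"d":[8,58,73,46],"q":[91,79,13,6,52,2],"r":[91,83,76],"rj":[58,42,39,83]}
After op 11 (add /d/0 84): {"d":[84,8,58,73,46],"q":[91,79,13,6,52,2],"r":[91,83,76],"rj":[58,42,39,83]}
Value at /q/2: 13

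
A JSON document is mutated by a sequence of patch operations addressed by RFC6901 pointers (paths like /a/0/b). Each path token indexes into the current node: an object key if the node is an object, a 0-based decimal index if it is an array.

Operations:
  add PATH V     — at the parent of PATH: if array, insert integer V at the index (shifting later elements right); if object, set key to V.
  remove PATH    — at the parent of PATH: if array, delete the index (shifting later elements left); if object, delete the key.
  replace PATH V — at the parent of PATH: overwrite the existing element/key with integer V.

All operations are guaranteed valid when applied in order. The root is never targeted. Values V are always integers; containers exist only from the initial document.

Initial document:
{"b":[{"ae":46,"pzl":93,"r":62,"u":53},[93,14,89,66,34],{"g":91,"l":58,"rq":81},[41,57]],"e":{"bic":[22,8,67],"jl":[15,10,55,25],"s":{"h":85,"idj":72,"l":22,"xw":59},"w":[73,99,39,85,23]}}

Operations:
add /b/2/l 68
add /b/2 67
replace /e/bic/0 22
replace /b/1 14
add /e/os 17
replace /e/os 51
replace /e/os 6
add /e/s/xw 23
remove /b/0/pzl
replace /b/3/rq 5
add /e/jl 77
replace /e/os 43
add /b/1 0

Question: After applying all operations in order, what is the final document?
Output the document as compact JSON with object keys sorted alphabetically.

After op 1 (add /b/2/l 68): {"b":[{"ae":46,"pzl":93,"r":62,"u":53},[93,14,89,66,34],{"g":91,"l":68,"rq":81},[41,57]],"e":{"bic":[22,8,67],"jl":[15,10,55,25],"s":{"h":85,"idj":72,"l":22,"xw":59},"w":[73,99,39,85,23]}}
After op 2 (add /b/2 67): {"b":[{"ae":46,"pzl":93,"r":62,"u":53},[93,14,89,66,34],67,{"g":91,"l":68,"rq":81},[41,57]],"e":{"bic":[22,8,67],"jl":[15,10,55,25],"s":{"h":85,"idj":72,"l":22,"xw":59},"w":[73,99,39,85,23]}}
After op 3 (replace /e/bic/0 22): {"b":[{"ae":46,"pzl":93,"r":62,"u":53},[93,14,89,66,34],67,{"g":91,"l":68,"rq":81},[41,57]],"e":{"bic":[22,8,67],"jl":[15,10,55,25],"s":{"h":85,"idj":72,"l":22,"xw":59},"w":[73,99,39,85,23]}}
After op 4 (replace /b/1 14): {"b":[{"ae":46,"pzl":93,"r":62,"u":53},14,67,{"g":91,"l":68,"rq":81},[41,57]],"e":{"bic":[22,8,67],"jl":[15,10,55,25],"s":{"h":85,"idj":72,"l":22,"xw":59},"w":[73,99,39,85,23]}}
After op 5 (add /e/os 17): {"b":[{"ae":46,"pzl":93,"r":62,"u":53},14,67,{"g":91,"l":68,"rq":81},[41,57]],"e":{"bic":[22,8,67],"jl":[15,10,55,25],"os":17,"s":{"h":85,"idj":72,"l":22,"xw":59},"w":[73,99,39,85,23]}}
After op 6 (replace /e/os 51): {"b":[{"ae":46,"pzl":93,"r":62,"u":53},14,67,{"g":91,"l":68,"rq":81},[41,57]],"e":{"bic":[22,8,67],"jl":[15,10,55,25],"os":51,"s":{"h":85,"idj":72,"l":22,"xw":59},"w":[73,99,39,85,23]}}
After op 7 (replace /e/os 6): {"b":[{"ae":46,"pzl":93,"r":62,"u":53},14,67,{"g":91,"l":68,"rq":81},[41,57]],"e":{"bic":[22,8,67],"jl":[15,10,55,25],"os":6,"s":{"h":85,"idj":72,"l":22,"xw":59},"w":[73,99,39,85,23]}}
After op 8 (add /e/s/xw 23): {"b":[{"ae":46,"pzl":93,"r":62,"u":53},14,67,{"g":91,"l":68,"rq":81},[41,57]],"e":{"bic":[22,8,67],"jl":[15,10,55,25],"os":6,"s":{"h":85,"idj":72,"l":22,"xw":23},"w":[73,99,39,85,23]}}
After op 9 (remove /b/0/pzl): {"b":[{"ae":46,"r":62,"u":53},14,67,{"g":91,"l":68,"rq":81},[41,57]],"e":{"bic":[22,8,67],"jl":[15,10,55,25],"os":6,"s":{"h":85,"idj":72,"l":22,"xw":23},"w":[73,99,39,85,23]}}
After op 10 (replace /b/3/rq 5): {"b":[{"ae":46,"r":62,"u":53},14,67,{"g":91,"l":68,"rq":5},[41,57]],"e":{"bic":[22,8,67],"jl":[15,10,55,25],"os":6,"s":{"h":85,"idj":72,"l":22,"xw":23},"w":[73,99,39,85,23]}}
After op 11 (add /e/jl 77): {"b":[{"ae":46,"r":62,"u":53},14,67,{"g":91,"l":68,"rq":5},[41,57]],"e":{"bic":[22,8,67],"jl":77,"os":6,"s":{"h":85,"idj":72,"l":22,"xw":23},"w":[73,99,39,85,23]}}
After op 12 (replace /e/os 43): {"b":[{"ae":46,"r":62,"u":53},14,67,{"g":91,"l":68,"rq":5},[41,57]],"e":{"bic":[22,8,67],"jl":77,"os":43,"s":{"h":85,"idj":72,"l":22,"xw":23},"w":[73,99,39,85,23]}}
After op 13 (add /b/1 0): {"b":[{"ae":46,"r":62,"u":53},0,14,67,{"g":91,"l":68,"rq":5},[41,57]],"e":{"bic":[22,8,67],"jl":77,"os":43,"s":{"h":85,"idj":72,"l":22,"xw":23},"w":[73,99,39,85,23]}}

Answer: {"b":[{"ae":46,"r":62,"u":53},0,14,67,{"g":91,"l":68,"rq":5},[41,57]],"e":{"bic":[22,8,67],"jl":77,"os":43,"s":{"h":85,"idj":72,"l":22,"xw":23},"w":[73,99,39,85,23]}}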